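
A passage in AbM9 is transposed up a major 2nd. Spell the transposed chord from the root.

Transposed root: A♭ → B♭ (major 2nd up). So we spell B♭ major ninth:
Root: B♭
Major 3rd (3rd): D
Perfect 5th (5th): F
Major 7th (7th): A
Major 9th (9th): C

B♭, D, F, A, C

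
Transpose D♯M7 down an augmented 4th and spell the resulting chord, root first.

A C# E G#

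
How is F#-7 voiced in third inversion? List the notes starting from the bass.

E, F#, A, C#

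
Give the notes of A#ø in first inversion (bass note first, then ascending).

C#  E  G#  A#

In root position, A#ø is A#–C#–E–G#.
First inversion puts the third (C#) in the bass.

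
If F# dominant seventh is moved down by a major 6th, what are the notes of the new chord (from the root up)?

Transposed root: F♯ → A (major 6th down). So we spell A dominant seventh:
Root: A
Major 3rd (3rd): C♯
Perfect 5th (5th): E
Minor 7th (7th): G

A  C♯  E  G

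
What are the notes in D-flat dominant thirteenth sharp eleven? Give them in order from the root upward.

D-flat dominant thirteenth sharp eleven: dominant thirteenth sharp eleven on Db.
Db — root
F — major 3rd
Ab — perfect 5th
Cb — minor 7th
Eb — major 9th
G — augmented 11th
Bb — major 13th

Db, F, Ab, Cb, Eb, G, Bb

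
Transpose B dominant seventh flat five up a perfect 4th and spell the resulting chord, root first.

B up a perfect 4th → E. New chord: E dominant seventh flat five.
Root: E
Major 3rd (3rd): G♯
Diminished 5th (5th): B♭
Minor 7th (7th): D

E – G♯ – B♭ – D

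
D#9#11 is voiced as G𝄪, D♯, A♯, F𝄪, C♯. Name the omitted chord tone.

E♯

The full D#9#11 chord is D♯, F𝄪, A♯, C♯, E♯, G𝄪.
Comparing with the voicing, the major 9th (9th) — E♯ — is absent.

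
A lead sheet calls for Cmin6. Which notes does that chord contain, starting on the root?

Cmin6: minor sixth on C.
root → C
3rd (minor 3rd) → Eb
5th (perfect 5th) → G
6th (major 6th) → A

C  Eb  G  A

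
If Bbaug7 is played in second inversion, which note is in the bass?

F♯

Bbaug7 = B♭–D–F♯–A♭. Second inversion → fifth in the bass = F♯.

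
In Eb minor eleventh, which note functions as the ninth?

Root of Eb minor eleventh = Eb. The 9th is a major 9th: Eb up a major 9th → F.

F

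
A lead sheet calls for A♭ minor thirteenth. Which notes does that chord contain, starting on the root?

A♭ minor thirteenth: minor thirteenth on A-flat.
root → A-flat
3rd (minor 3rd) → C-flat
5th (perfect 5th) → E-flat
7th (minor 7th) → G-flat
9th (major 9th) → B-flat
11th (perfect 11th) → D-flat
13th (major 13th) → F

A-flat, C-flat, E-flat, G-flat, B-flat, D-flat, F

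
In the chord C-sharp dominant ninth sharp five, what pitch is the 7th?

C-sharp dominant ninth sharp five is built on C#; its 7th is a minor 7th above the root.
A seventh above C uses the letter B, and the minor 7th above C# is B.

B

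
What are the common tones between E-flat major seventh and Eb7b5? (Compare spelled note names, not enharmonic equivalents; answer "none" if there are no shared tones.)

E-flat major seventh = E♭, G, B♭, D.
Eb7b5 = E♭, G, B𝄫, D♭.
Shared: E♭, G.

E♭, G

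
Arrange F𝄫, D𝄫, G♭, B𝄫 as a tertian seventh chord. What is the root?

G♭

Stacking in thirds gives G♭ – B𝄫 – D𝄫 – F𝄫, so G♭ is the root — G♭ diminished seventh.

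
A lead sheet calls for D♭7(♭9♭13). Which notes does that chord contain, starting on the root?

D♭, F, A♭, C♭, E𝄫, B𝄫

D♭7(♭9♭13): dominant seventh flat nine flat thirteen on D♭.
- root: D♭
- major 3rd: F
- perfect 5th: A♭
- minor 7th: C♭
- minor 9th: E𝄫
- minor 13th: B𝄫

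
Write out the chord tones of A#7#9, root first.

A#7#9 is a dominant seventh sharp nine built on A#.
- root: A#
- major 3rd: C##
- perfect 5th: E#
- minor 7th: G#
- augmented 9th: B##

A# – C## – E# – G# – B##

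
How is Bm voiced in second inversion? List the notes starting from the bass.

Bm = B–D–F♯; second inversion → fifth (F♯) lowest.

F♯, B, D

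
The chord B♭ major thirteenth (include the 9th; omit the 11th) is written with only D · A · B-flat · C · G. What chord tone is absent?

The full B♭ major thirteenth chord is B-flat, D, F, A, C, G.
Comparing with the voicing, the perfect 5th (5th) — F — is absent.

F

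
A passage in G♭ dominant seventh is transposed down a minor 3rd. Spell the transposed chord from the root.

E♭ G B♭ D♭

Transposed root: G♭ → E♭ (minor 3rd down). So we spell E♭ dominant seventh:
root → E♭
3rd (major 3rd) → G
5th (perfect 5th) → B♭
7th (minor 7th) → D♭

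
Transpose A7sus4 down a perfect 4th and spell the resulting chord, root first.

Transposed root: A → E (perfect 4th down). So we spell E dominant seventh suspended fourth:
- root: E
- perfect 4th: A
- perfect 5th: B
- minor 7th: D

E  A  B  D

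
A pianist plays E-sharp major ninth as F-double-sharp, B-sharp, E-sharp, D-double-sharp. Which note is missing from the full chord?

G-double-sharp

E-sharp major ninth = E-sharp, G-double-sharp, B-sharp, D-double-sharp, F-double-sharp. The voicing lacks the 3rd (major 3rd), G-double-sharp.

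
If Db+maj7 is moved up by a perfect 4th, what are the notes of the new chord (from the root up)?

Gb, Bb, D, F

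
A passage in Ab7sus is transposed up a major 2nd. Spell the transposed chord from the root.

A♭ up a major 2nd → B♭. New chord: B♭ dominant seventh suspended fourth.
Root: B♭
Perfect 4th (4th): E♭
Perfect 5th (5th): F
Minor 7th (7th): A♭

B♭, E♭, F, A♭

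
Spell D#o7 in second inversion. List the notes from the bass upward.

A – C – D♯ – F♯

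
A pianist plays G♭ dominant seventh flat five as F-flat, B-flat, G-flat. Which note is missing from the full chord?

D-double-flat

The full G♭ dominant seventh flat five chord is G-flat, B-flat, D-double-flat, F-flat.
Comparing with the voicing, the diminished 5th (5th) — D-double-flat — is absent.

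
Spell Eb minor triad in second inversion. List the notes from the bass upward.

Bb Eb Gb

In root position, Eb minor triad is Eb–Gb–Bb.
Second inversion puts the fifth (Bb) in the bass.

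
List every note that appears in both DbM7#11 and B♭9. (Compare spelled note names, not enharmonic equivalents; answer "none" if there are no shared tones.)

F A♭ C

DbM7#11 = D♭, F, A♭, C, G.
B♭9 = B♭, D, F, A♭, C.
Shared: F, A♭, C.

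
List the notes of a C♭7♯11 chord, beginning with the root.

Cb – Eb – Gb – Bbb – F

C♭7♯11: dominant seventh sharp eleven on Cb.
- root: Cb
- major 3rd: Eb
- perfect 5th: Gb
- minor 7th: Bbb
- augmented 11th: F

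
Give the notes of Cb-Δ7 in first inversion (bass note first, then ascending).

Cb-Δ7 = Cb–Ebb–Gb–Bb; first inversion → third (Ebb) lowest.

Ebb  Gb  Bb  Cb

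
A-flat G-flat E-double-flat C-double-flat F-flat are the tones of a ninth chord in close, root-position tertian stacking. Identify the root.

F-flat

Arranged so that each adjacent pair is a third by letter name: F-flat – A-flat – C-double-flat – E-double-flat – G-flat.
The bottom of that stack, F-flat, is the root (this is F-flat dominant ninth flat five).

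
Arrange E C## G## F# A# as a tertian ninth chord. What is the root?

F#

Arranged so that each adjacent pair is a third by letter name: F# – A# – C## – E – G##.
The bottom of that stack, F#, is the root (this is F# dominant seventh sharp nine sharp five).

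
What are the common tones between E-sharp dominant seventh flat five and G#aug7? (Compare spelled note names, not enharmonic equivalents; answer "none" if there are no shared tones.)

none

E-sharp dominant seventh flat five: E♯ G𝄪 B D♯
G#aug7: G♯ B♯ D𝄪 F♯
Common to both → none.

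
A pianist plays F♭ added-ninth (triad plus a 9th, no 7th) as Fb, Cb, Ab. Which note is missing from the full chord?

F♭ added-ninth = Fb, Ab, Cb, Gb. The voicing lacks the 9th (major 9th), Gb.

Gb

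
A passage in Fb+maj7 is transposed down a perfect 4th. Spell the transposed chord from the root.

C♭ E♭ G B♭

Transposed root: F♭ → C♭ (perfect 4th down). So we spell C♭ augmented major seventh:
Root: C♭
Major 3rd (3rd): E♭
Augmented 5th (5th): G
Major 7th (7th): B♭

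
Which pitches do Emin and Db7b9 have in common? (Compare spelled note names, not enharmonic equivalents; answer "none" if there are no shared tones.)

Emin = E, G, B.
Db7b9 = Db, F, Ab, Cb, Ebb.
Shared: none.

none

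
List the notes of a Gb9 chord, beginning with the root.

Root Gb, quality dominant ninth:
Root: Gb
Major 3rd (3rd): Bb
Perfect 5th (5th): Db
Minor 7th (7th): Fb
Major 9th (9th): Ab

Gb  Bb  Db  Fb  Ab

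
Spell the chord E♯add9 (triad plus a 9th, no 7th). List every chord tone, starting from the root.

E♯ – G𝄪 – B♯ – F𝄪

E♯add9 is an added-ninth built on E♯.
- root: E♯
- major 3rd: G𝄪
- perfect 5th: B♯
- major 9th: F𝄪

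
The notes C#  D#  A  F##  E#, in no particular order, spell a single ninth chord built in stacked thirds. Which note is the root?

D#

Arranged so that each adjacent pair is a third by letter name: D# – F## – A – C# – E#.
The bottom of that stack, D#, is the root (this is D# dominant ninth flat five).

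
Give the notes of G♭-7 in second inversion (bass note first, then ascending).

In root position, G♭-7 is Gb–Bbb–Db–Fb.
Second inversion puts the fifth (Db) in the bass.

Db, Fb, Gb, Bbb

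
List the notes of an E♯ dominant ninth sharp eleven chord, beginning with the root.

E♯ dominant ninth sharp eleven is a dominant ninth sharp eleven built on E#.
- root: E#
- major 3rd: G##
- perfect 5th: B#
- minor 7th: D#
- major 9th: F##
- augmented 11th: A##

E#, G##, B#, D#, F##, A##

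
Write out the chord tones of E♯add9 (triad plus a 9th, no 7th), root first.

E#, G##, B#, F##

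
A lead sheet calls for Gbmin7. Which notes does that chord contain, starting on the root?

Root Gb, quality minor seventh:
root → Gb
3rd (minor 3rd) → Bbb
5th (perfect 5th) → Db
7th (minor 7th) → Fb

Gb – Bbb – Db – Fb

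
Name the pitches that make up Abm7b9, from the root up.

Ab Cb Eb Gb Bbb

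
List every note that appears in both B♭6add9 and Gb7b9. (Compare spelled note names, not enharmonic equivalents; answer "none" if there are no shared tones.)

B♭6add9: B♭ D F G C
Gb7b9: G♭ B♭ D♭ F♭ A𝄫
Common to both → B♭.

B♭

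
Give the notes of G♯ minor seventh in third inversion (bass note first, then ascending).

F♯  G♯  B  D♯

G♯ minor seventh = G♯–B–D♯–F♯; third inversion → seventh (F♯) lowest.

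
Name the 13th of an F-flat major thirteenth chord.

D♭

Root of F-flat major thirteenth = F♭. The 13th is a major 13th: F♭ up a major 13th → D♭.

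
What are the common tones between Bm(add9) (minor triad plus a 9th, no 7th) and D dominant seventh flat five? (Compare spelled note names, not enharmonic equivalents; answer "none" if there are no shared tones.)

D, F♯

Bm(add9) = B, D, F♯, C♯.
D dominant seventh flat five = D, F♯, A♭, C.
Shared: D, F♯.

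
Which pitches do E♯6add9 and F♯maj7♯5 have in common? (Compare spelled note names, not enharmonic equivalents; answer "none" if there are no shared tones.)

E#, C##

E♯6add9 = E#, G##, B#, C##, F##.
F♯maj7♯5 = F#, A#, C##, E#.
Shared: E#, C##.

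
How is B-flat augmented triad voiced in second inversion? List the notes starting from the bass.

F#  Bb  D

In root position, B-flat augmented triad is Bb–D–F#.
Second inversion puts the fifth (F#) in the bass.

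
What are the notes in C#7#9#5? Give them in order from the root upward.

C#7#9#5 is a dominant seventh sharp nine sharp five built on C#.
C# — root
E# — major 3rd
G## — augmented 5th
B — minor 7th
D## — augmented 9th

C#  E#  G##  B  D##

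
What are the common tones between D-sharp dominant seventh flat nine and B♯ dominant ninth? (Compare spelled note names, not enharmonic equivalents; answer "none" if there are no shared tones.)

F-double-sharp – A-sharp

D-sharp dominant seventh flat nine: D-sharp F-double-sharp A-sharp C-sharp E
B♯ dominant ninth: B-sharp D-double-sharp F-double-sharp A-sharp C-double-sharp
Common to both → F-double-sharp, A-sharp.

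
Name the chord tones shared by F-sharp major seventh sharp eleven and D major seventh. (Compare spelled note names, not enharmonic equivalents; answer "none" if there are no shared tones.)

F-sharp, C-sharp

F-sharp major seventh sharp eleven: F-sharp A-sharp C-sharp E-sharp B-sharp
D major seventh: D F-sharp A C-sharp
Common to both → F-sharp, C-sharp.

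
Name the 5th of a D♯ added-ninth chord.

D♯ added-ninth is built on D-sharp; its 5th is a perfect 5th above the root.
A fifth above D uses the letter A, and the perfect 5th above D-sharp is A-sharp.

A-sharp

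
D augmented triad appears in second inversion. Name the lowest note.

A-sharp

D augmented triad in root position is D–F-sharp–A-sharp.
Second inversion places the fifth in the bass, which is A-sharp.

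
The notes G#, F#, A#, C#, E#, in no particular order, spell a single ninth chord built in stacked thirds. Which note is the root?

F#

Stacking in thirds gives F# – A# – C# – E# – G#, so F# is the root — F# major ninth.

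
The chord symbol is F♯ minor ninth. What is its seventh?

E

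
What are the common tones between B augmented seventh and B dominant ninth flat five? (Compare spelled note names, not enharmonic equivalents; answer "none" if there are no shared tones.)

B augmented seventh: B D-sharp F-double-sharp A
B dominant ninth flat five: B D-sharp F A C-sharp
Common to both → B, D-sharp, A.

B, D-sharp, A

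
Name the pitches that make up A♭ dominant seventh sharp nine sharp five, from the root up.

Ab C E Gb B

A♭ dominant seventh sharp nine sharp five is a dominant seventh sharp nine sharp five built on Ab.
Root: Ab
Major 3rd (3rd): C
Augmented 5th (5th): E
Minor 7th (7th): Gb
Augmented 9th (9th): B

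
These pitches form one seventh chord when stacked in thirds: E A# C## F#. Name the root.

F#

Stacking in thirds gives F# – A# – C## – E, so F# is the root — F# augmented seventh.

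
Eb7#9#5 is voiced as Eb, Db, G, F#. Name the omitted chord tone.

B

Eb7#9#5 = Eb, G, B, Db, F#. The voicing lacks the 5th (augmented 5th), B.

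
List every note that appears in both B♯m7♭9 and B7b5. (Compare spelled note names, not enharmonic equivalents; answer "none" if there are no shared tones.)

B♯m7♭9 = B♯, D♯, F𝄪, A♯, C♯.
B7b5 = B, D♯, F, A.
Shared: D♯.

D♯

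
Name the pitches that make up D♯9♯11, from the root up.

D#, F##, A#, C#, E#, G##

D♯9♯11 is a dominant ninth sharp eleven built on D#.
Root: D#
Major 3rd (3rd): F##
Perfect 5th (5th): A#
Minor 7th (7th): C#
Major 9th (9th): E#
Augmented 11th (11th): G##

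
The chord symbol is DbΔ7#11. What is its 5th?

DbΔ7#11 is built on Db; its 5th is a perfect 5th above the root.
A fifth above D uses the letter A, and the perfect 5th above Db is Ab.

Ab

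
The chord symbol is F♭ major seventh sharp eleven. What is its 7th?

E-flat

F♭ major seventh sharp eleven is built on F-flat; its 7th is a major 7th above the root.
A seventh above F uses the letter E, and the major 7th above F-flat is E-flat.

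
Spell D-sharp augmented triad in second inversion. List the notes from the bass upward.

A-double-sharp – D-sharp – F-double-sharp

In root position, D-sharp augmented triad is D-sharp–F-double-sharp–A-double-sharp.
Second inversion puts the fifth (A-double-sharp) in the bass.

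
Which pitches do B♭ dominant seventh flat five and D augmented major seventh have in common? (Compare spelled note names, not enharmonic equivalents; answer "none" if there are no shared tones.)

D

B♭ dominant seventh flat five: Bb D Fb Ab
D augmented major seventh: D F# A# C#
Common to both → D.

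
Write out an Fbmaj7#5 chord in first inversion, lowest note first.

Fbmaj7#5 = F♭–A♭–C–E♭; first inversion → third (A♭) lowest.

A♭ – C – E♭ – F♭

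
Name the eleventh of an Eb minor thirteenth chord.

Eb minor thirteenth is built on E♭; its 11th is a perfect 11th above the root.
A fourth above E uses the letter A, and the perfect 11th above E♭ is A♭.

A♭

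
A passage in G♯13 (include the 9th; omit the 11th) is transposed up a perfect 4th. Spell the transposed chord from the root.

G# up a perfect 4th → C#. New chord: C# dominant thirteenth.
root → C#
3rd (major 3rd) → E#
5th (perfect 5th) → G#
7th (minor 7th) → B
9th (major 9th) → D#
13th (major 13th) → A#

C#, E#, G#, B, D#, A#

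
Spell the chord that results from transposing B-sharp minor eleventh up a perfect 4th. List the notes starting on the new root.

E#, G#, B#, D#, F##, A#

Transposed root: B# → E# (perfect 4th up). So we spell E# minor eleventh:
Root: E#
Minor 3rd (3rd): G#
Perfect 5th (5th): B#
Minor 7th (7th): D#
Major 9th (9th): F##
Perfect 11th (11th): A#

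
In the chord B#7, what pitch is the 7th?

B#7 is built on B♯; its 7th is a minor 7th above the root.
A seventh above B uses the letter A, and the minor 7th above B♯ is A♯.

A♯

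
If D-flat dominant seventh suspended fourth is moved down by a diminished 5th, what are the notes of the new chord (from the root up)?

G, C, D, F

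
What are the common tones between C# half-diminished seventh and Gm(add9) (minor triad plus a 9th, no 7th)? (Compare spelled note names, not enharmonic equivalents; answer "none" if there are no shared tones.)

G

C# half-diminished seventh = C#, E, G, B.
Gm(add9) = G, Bb, D, A.
Shared: G.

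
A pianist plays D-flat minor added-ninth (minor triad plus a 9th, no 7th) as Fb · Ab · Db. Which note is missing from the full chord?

The full D-flat minor added-ninth chord is Db, Fb, Ab, Eb.
Comparing with the voicing, the major 9th (9th) — Eb — is absent.

Eb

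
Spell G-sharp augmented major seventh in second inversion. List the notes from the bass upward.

In root position, G-sharp augmented major seventh is G-sharp–B-sharp–D-double-sharp–F-double-sharp.
Second inversion puts the fifth (D-double-sharp) in the bass.

D-double-sharp  F-double-sharp  G-sharp  B-sharp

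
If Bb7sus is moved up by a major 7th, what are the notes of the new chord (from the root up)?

A – D – E – G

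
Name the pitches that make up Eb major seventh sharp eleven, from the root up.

E-flat, G, B-flat, D, A

Eb major seventh sharp eleven is a major seventh sharp eleven built on E-flat.
root → E-flat
3rd (major 3rd) → G
5th (perfect 5th) → B-flat
7th (major 7th) → D
11th (augmented 11th) → A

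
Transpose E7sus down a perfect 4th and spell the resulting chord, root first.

E down a perfect 4th → B. New chord: B dominant seventh suspended fourth.
B — root
E — perfect 4th
F# — perfect 5th
A — minor 7th

B  E  F#  A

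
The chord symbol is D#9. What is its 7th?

D#9 is built on D#; its 7th is a minor 7th above the root.
A seventh above D uses the letter C, and the minor 7th above D# is C#.

C#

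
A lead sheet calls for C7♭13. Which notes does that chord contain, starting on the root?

C, E, G, Bb, Ab

C7♭13 is a dominant seventh flat thirteen built on C.
- root: C
- major 3rd: E
- perfect 5th: G
- minor 7th: Bb
- minor 13th: Ab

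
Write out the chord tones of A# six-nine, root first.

A-sharp C-double-sharp E-sharp F-double-sharp B-sharp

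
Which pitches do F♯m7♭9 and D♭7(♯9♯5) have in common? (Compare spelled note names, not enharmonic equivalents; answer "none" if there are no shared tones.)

F♯m7♭9: F# A C# E G
D♭7(♯9♯5): Db F A Cb E
Common to both → A, E.

A – E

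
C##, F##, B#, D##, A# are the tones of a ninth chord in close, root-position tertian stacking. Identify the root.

Arranged so that each adjacent pair is a third by letter name: B# – D## – F## – A# – C##.
The bottom of that stack, B#, is the root (this is B# dominant ninth).

B#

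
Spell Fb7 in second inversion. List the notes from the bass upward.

Cb, Ebb, Fb, Ab

In root position, Fb7 is Fb–Ab–Cb–Ebb.
Second inversion puts the fifth (Cb) in the bass.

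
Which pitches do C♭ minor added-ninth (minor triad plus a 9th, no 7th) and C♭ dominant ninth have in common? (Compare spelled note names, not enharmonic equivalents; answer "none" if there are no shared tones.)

C♭ minor added-ninth: Cb Ebb Gb Db
C♭ dominant ninth: Cb Eb Gb Bbb Db
Common to both → Cb, Gb, Db.

Cb Gb Db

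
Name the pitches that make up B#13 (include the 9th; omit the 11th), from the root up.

Root B#, quality dominant thirteenth:
- root: B#
- major 3rd: D##
- perfect 5th: F##
- minor 7th: A#
- major 9th: C##
- major 13th: G##

B#  D##  F##  A#  C##  G##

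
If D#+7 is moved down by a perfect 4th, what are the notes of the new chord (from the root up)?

A# – C## – E## – G#

A perfect 4th down from D# is A#, so the new chord is A# augmented seventh.
- root: A#
- major 3rd: C##
- augmented 5th: E##
- minor 7th: G#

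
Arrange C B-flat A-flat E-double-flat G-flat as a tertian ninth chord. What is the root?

Stacking in thirds gives A-flat – C – E-double-flat – G-flat – B-flat, so A-flat is the root — A-flat dominant ninth flat five.

A-flat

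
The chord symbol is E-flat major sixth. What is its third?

Root of E-flat major sixth = E-flat. The 3rd is a major 3rd: E-flat up a major 3rd → G.

G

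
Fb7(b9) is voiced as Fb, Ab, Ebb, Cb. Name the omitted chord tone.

The full Fb7(b9) chord is Fb, Ab, Cb, Ebb, Gbb.
Comparing with the voicing, the minor 9th (9th) — Gbb — is absent.

Gbb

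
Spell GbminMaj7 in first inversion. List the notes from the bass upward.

In root position, GbminMaj7 is G♭–B𝄫–D♭–F.
First inversion puts the third (B𝄫) in the bass.

B𝄫  D♭  F  G♭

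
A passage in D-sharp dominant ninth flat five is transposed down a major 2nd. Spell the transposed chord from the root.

C♯ E♯ G B D♯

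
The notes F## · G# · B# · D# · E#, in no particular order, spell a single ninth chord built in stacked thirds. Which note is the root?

E#

Arranged so that each adjacent pair is a third by letter name: E# – G# – B# – D# – F##.
The bottom of that stack, E#, is the root (this is E# minor ninth).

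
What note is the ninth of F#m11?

G#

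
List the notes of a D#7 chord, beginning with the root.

D#7: dominant seventh on D#.
- root: D#
- major 3rd: F##
- perfect 5th: A#
- minor 7th: C#

D#  F##  A#  C#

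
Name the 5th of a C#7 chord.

G#

Root of C#7 = C#. The 5th is a perfect 5th: C# up a perfect 5th → G#.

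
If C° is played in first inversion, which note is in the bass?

C° in root position is C–E♭–G♭.
First inversion places the third in the bass, which is E♭.

E♭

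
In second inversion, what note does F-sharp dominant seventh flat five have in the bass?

C

F-sharp dominant seventh flat five in root position is F#–A#–C–E.
Second inversion places the fifth in the bass, which is C.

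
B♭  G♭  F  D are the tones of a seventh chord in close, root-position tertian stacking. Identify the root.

G♭

Arranged so that each adjacent pair is a third by letter name: G♭ – B♭ – D – F.
The bottom of that stack, G♭, is the root (this is G♭ augmented major seventh).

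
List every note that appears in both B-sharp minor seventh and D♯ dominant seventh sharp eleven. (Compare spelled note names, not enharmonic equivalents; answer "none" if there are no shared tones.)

D# – F## – A#

B-sharp minor seventh: B# D# F## A#
D♯ dominant seventh sharp eleven: D# F## A# C# G##
Common to both → D#, F##, A#.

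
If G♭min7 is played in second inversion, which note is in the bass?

G♭min7 in root position is Gb–Bbb–Db–Fb.
Second inversion places the fifth in the bass, which is Db.

Db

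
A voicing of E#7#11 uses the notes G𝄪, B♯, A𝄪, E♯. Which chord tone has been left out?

E#7#11 = E♯, G𝄪, B♯, D♯, A𝄪. The voicing lacks the 7th (minor 7th), D♯.

D♯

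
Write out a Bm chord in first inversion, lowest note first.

D – F# – B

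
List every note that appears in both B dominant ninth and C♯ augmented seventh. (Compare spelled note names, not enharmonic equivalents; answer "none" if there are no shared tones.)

B dominant ninth = B, D#, F#, A, C#.
C♯ augmented seventh = C#, E#, G##, B.
Shared: B, C#.

B  C#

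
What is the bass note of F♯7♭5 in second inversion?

F♯7♭5 = F#–A#–C–E. Second inversion → fifth in the bass = C.

C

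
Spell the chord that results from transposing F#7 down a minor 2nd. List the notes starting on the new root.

E#, G##, B#, D#

A minor 2nd down from F# is E#, so the new chord is E# dominant seventh.
root → E#
3rd (major 3rd) → G##
5th (perfect 5th) → B#
7th (minor 7th) → D#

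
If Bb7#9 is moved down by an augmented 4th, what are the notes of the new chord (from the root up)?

Fb  Ab  Cb  Ebb  G

Bb down an augmented 4th → Fb. New chord: Fb dominant seventh sharp nine.
- root: Fb
- major 3rd: Ab
- perfect 5th: Cb
- minor 7th: Ebb
- augmented 9th: G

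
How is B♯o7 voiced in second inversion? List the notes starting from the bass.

F#  A  B#  D#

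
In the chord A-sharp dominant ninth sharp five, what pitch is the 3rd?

C-double-sharp

A-sharp dominant ninth sharp five is built on A-sharp; its 3rd is a major 3rd above the root.
A third above A uses the letter C, and the major 3rd above A-sharp is C-double-sharp.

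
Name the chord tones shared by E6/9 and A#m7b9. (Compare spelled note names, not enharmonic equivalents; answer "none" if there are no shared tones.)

G# B C#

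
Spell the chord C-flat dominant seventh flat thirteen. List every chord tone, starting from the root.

Cb Eb Gb Bbb Abb

C-flat dominant seventh flat thirteen is a dominant seventh flat thirteen built on Cb.
Cb — root
Eb — major 3rd
Gb — perfect 5th
Bbb — minor 7th
Abb — minor 13th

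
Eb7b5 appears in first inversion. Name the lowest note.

G

Eb7b5 in root position is Eb–G–Bbb–Db.
First inversion places the third in the bass, which is G.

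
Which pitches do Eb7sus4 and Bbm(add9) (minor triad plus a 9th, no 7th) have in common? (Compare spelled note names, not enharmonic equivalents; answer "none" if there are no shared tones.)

Eb7sus4: Eb Ab Bb Db
Bbm(add9): Bb Db F C
Common to both → Bb, Db.

Bb  Db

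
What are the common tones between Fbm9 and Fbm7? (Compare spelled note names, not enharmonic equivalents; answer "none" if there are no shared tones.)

Fb – Abb – Cb – Ebb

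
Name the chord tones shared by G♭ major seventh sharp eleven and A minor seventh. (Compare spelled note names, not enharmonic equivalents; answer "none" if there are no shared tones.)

C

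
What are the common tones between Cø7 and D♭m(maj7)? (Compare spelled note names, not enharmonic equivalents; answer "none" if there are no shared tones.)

C

Cø7 = C, Eb, Gb, Bb.
D♭m(maj7) = Db, Fb, Ab, C.
Shared: C.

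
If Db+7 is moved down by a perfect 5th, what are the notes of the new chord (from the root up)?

Gb Bb D Fb

Transposed root: Db → Gb (perfect 5th down). So we spell Gb augmented seventh:
Root: Gb
Major 3rd (3rd): Bb
Augmented 5th (5th): D
Minor 7th (7th): Fb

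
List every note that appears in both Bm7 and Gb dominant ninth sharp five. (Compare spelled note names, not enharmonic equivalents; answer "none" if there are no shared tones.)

Bm7: B D F♯ A
Gb dominant ninth sharp five: G♭ B♭ D F♭ A♭
Common to both → D.

D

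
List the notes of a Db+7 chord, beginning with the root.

D♭ F A C♭

Db+7: augmented seventh on D♭.
Root: D♭
Major 3rd (3rd): F
Augmented 5th (5th): A
Minor 7th (7th): C♭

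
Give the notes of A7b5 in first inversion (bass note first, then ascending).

C# – Eb – G – A

A7b5 = A–C#–Eb–G; first inversion → third (C#) lowest.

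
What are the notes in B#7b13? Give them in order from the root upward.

B#7b13 is a dominant seventh flat thirteen built on B♯.
Root: B♯
Major 3rd (3rd): D𝄪
Perfect 5th (5th): F𝄪
Minor 7th (7th): A♯
Minor 13th (13th): G♯

B♯, D𝄪, F𝄪, A♯, G♯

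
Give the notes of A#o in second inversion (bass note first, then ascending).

E A# C#

A#o = A#–C#–E; second inversion → fifth (E) lowest.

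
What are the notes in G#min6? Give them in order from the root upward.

G#min6 is a minor sixth built on G#.
Root: G#
Minor 3rd (3rd): B
Perfect 5th (5th): D#
Major 6th (6th): E#

G# B D# E#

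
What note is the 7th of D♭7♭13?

Root of D♭7♭13 = D♭. The 7th is a minor 7th: D♭ up a minor 7th → C♭.

C♭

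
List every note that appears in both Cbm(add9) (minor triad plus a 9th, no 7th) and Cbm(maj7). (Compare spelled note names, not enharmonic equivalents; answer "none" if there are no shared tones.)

Cb  Ebb  Gb

Cbm(add9): Cb Ebb Gb Db
Cbm(maj7): Cb Ebb Gb Bb
Common to both → Cb, Ebb, Gb.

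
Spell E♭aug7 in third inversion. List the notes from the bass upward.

Db, Eb, G, B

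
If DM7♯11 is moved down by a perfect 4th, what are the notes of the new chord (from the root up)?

A – C# – E – G# – D#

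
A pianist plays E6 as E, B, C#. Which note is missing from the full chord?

G#

The full E6 chord is E, G#, B, C#.
Comparing with the voicing, the major 3rd (3rd) — G# — is absent.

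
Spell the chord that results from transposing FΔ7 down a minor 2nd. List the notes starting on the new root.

E G# B D#

F down a minor 2nd → E. New chord: E major seventh.
Root: E
Major 3rd (3rd): G#
Perfect 5th (5th): B
Major 7th (7th): D#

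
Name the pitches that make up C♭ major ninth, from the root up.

C-flat E-flat G-flat B-flat D-flat

Root C-flat, quality major ninth:
C-flat — root
E-flat — major 3rd
G-flat — perfect 5th
B-flat — major 7th
D-flat — major 9th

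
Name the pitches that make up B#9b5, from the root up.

B♯, D𝄪, F♯, A♯, C𝄪

Root B♯, quality dominant ninth flat five:
B♯ — root
D𝄪 — major 3rd
F♯ — diminished 5th
A♯ — minor 7th
C𝄪 — major 9th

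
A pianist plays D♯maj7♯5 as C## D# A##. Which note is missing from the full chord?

F##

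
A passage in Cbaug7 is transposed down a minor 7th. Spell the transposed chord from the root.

Db – F – A – Cb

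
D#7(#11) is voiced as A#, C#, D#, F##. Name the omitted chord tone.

D#7(#11) = D#, F##, A#, C#, G##. The voicing lacks the 11th (augmented 11th), G##.

G##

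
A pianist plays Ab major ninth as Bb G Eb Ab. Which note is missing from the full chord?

C

The full Ab major ninth chord is Ab, C, Eb, G, Bb.
Comparing with the voicing, the major 3rd (3rd) — C — is absent.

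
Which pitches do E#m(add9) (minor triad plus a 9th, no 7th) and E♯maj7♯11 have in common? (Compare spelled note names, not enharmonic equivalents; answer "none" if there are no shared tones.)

E#m(add9): E# G# B# F##
E♯maj7♯11: E# G## B# D## A##
Common to both → E#, B#.

E#, B#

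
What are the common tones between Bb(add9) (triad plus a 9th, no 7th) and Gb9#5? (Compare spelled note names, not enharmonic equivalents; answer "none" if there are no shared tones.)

Bb – D

Bb(add9) = Bb, D, F, C.
Gb9#5 = Gb, Bb, D, Fb, Ab.
Shared: Bb, D.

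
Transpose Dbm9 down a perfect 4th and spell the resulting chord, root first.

Transposed root: Db → Ab (perfect 4th down). So we spell Ab minor ninth:
Root: Ab
Minor 3rd (3rd): Cb
Perfect 5th (5th): Eb
Minor 7th (7th): Gb
Major 9th (9th): Bb

Ab, Cb, Eb, Gb, Bb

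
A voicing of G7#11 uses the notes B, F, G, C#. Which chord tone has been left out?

G7#11 = G, B, D, F, C#. The voicing lacks the 5th (perfect 5th), D.

D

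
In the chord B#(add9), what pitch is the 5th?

F##

Root of B#(add9) = B#. The 5th is a perfect 5th: B# up a perfect 5th → F##.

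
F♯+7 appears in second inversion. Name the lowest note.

F♯+7 = F#–A#–C##–E. Second inversion → fifth in the bass = C##.

C##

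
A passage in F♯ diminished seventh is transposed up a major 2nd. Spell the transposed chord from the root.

Transposed root: F♯ → G♯ (major 2nd up). So we spell G♯ diminished seventh:
G♯ — root
B — minor 3rd
D — diminished 5th
F — diminished 7th

G♯  B  D  F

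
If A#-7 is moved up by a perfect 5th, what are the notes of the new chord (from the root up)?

E♯  G♯  B♯  D♯

A perfect 5th up from A♯ is E♯, so the new chord is E♯ minor seventh.
root → E♯
3rd (minor 3rd) → G♯
5th (perfect 5th) → B♯
7th (minor 7th) → D♯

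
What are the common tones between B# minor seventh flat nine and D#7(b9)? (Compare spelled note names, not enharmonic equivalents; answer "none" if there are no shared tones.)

D#, F##, A#, C#

B# minor seventh flat nine: B# D# F## A# C#
D#7(b9): D# F## A# C# E
Common to both → D#, F##, A#, C#.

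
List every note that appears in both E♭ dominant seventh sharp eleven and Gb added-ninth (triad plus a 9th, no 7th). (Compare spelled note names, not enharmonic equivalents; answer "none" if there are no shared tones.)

Bb, Db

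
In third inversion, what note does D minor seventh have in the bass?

C

D minor seventh = D–F–A–C. Third inversion → seventh in the bass = C.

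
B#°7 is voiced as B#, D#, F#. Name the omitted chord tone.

A

The full B#°7 chord is B#, D#, F#, A.
Comparing with the voicing, the diminished 7th (7th) — A — is absent.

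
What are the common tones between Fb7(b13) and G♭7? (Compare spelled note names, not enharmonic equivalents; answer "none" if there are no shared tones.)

F♭

Fb7(b13): F♭ A♭ C♭ E𝄫 D𝄫
G♭7: G♭ B♭ D♭ F♭
Common to both → F♭.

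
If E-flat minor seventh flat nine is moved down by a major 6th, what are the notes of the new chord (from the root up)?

G-flat – B-double-flat – D-flat – F-flat – A-double-flat

Transposed root: E-flat → G-flat (major 6th down). So we spell G-flat minor seventh flat nine:
Root: G-flat
Minor 3rd (3rd): B-double-flat
Perfect 5th (5th): D-flat
Minor 7th (7th): F-flat
Minor 9th (9th): A-double-flat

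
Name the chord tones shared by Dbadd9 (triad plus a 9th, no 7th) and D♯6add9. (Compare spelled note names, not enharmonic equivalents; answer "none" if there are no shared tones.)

Dbadd9: Db F Ab Eb
D♯6add9: D# F## A# B# E#
Common to both → none.

none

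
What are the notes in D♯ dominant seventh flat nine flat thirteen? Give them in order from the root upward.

D-sharp – F-double-sharp – A-sharp – C-sharp – E – B

D♯ dominant seventh flat nine flat thirteen: dominant seventh flat nine flat thirteen on D-sharp.
D-sharp — root
F-double-sharp — major 3rd
A-sharp — perfect 5th
C-sharp — minor 7th
E — minor 9th
B — minor 13th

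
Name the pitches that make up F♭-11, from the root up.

Fb Abb Cb Ebb Gb Bbb

Root Fb, quality minor eleventh:
root → Fb
3rd (minor 3rd) → Abb
5th (perfect 5th) → Cb
7th (minor 7th) → Ebb
9th (major 9th) → Gb
11th (perfect 11th) → Bbb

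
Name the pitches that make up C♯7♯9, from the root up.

C♯7♯9: dominant seventh sharp nine on C#.
C# — root
E# — major 3rd
G# — perfect 5th
B — minor 7th
D## — augmented 9th

C#, E#, G#, B, D##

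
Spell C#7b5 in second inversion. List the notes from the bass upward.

G, B, C♯, E♯

In root position, C#7b5 is C♯–E♯–G–B.
Second inversion puts the fifth (G) in the bass.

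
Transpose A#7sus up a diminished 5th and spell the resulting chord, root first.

E, A, B, D

Transposed root: A# → E (diminished 5th up). So we spell E dominant seventh suspended fourth:
- root: E
- perfect 4th: A
- perfect 5th: B
- minor 7th: D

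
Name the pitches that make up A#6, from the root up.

A♯ – C𝄪 – E♯ – F𝄪

A#6 is a major sixth built on A♯.
- root: A♯
- major 3rd: C𝄪
- perfect 5th: E♯
- major 6th: F𝄪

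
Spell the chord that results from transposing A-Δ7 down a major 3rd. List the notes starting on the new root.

F, Ab, C, E

A major 3rd down from A is F, so the new chord is F minor-major seventh.
F — root
Ab — minor 3rd
C — perfect 5th
E — major 7th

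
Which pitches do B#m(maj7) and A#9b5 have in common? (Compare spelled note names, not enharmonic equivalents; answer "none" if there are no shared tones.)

B#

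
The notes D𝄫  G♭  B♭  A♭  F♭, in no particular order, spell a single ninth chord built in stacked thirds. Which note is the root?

Arranged so that each adjacent pair is a third by letter name: G♭ – B♭ – D𝄫 – F♭ – A♭.
The bottom of that stack, G♭, is the root (this is G♭ dominant ninth flat five).

G♭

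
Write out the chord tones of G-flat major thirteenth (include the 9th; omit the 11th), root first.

Gb – Bb – Db – F – Ab – Eb

G-flat major thirteenth is a major thirteenth built on Gb.
root → Gb
3rd (major 3rd) → Bb
5th (perfect 5th) → Db
7th (major 7th) → F
9th (major 9th) → Ab
13th (major 13th) → Eb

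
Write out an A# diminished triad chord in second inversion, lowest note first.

E, A#, C#

A# diminished triad = A#–C#–E; second inversion → fifth (E) lowest.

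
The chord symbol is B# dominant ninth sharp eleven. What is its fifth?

F𝄪

B# dominant ninth sharp eleven is built on B♯; its 5th is a perfect 5th above the root.
A fifth above B uses the letter F, and the perfect 5th above B♯ is F𝄪.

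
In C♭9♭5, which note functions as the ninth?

D♭

C♭9♭5 is built on C♭; its 9th is a major 9th above the root.
A second above C uses the letter D, and the major 9th above C♭ is D♭.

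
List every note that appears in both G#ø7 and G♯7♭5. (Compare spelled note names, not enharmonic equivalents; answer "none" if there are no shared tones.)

G#ø7: G# B D F#
G♯7♭5: G# B# D F#
Common to both → G#, D, F#.

G# D F#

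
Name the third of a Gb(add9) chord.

B♭

Root of Gb(add9) = G♭. The 3rd is a major 3rd: G♭ up a major 3rd → B♭.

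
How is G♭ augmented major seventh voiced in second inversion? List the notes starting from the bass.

D, F, G♭, B♭

G♭ augmented major seventh = G♭–B♭–D–F; second inversion → fifth (D) lowest.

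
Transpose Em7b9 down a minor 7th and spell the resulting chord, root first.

Transposed root: E → F# (minor 7th down). So we spell F# minor seventh flat nine:
root → F#
3rd (minor 3rd) → A
5th (perfect 5th) → C#
7th (minor 7th) → E
9th (minor 9th) → G

F#  A  C#  E  G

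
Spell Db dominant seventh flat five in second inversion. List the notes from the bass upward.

In root position, Db dominant seventh flat five is Db–F–Abb–Cb.
Second inversion puts the fifth (Abb) in the bass.

Abb  Cb  Db  F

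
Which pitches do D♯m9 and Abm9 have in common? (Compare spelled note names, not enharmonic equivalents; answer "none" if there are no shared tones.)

none

D♯m9 = D#, F#, A#, C#, E#.
Abm9 = Ab, Cb, Eb, Gb, Bb.
Shared: none.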